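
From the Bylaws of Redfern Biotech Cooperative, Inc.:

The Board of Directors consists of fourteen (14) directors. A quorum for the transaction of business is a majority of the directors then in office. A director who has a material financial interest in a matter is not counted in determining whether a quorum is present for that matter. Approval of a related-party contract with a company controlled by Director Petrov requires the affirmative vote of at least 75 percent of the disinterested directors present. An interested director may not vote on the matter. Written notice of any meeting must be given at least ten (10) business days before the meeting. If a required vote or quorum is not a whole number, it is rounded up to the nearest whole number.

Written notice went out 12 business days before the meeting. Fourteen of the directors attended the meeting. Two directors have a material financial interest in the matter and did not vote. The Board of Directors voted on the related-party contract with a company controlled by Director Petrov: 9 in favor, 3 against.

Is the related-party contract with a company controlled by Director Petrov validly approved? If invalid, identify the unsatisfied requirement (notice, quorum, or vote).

Notice: 12 business days given; 10 required (12 ≥ 10). Satisfied.
Quorum: 14 present, but the 2 interested directors do not count, leaving 12. Quorum is 8. Satisfied.
Vote: the related-party contract with a company controlled by Director Petrov requires three-fourths of the disinterested directors present (14 − 2 = 12). 3/4 of 12 = 9, so 9 affirmative votes are needed; 9 voted in favor. Satisfied.

Valid — all requirements satisfied.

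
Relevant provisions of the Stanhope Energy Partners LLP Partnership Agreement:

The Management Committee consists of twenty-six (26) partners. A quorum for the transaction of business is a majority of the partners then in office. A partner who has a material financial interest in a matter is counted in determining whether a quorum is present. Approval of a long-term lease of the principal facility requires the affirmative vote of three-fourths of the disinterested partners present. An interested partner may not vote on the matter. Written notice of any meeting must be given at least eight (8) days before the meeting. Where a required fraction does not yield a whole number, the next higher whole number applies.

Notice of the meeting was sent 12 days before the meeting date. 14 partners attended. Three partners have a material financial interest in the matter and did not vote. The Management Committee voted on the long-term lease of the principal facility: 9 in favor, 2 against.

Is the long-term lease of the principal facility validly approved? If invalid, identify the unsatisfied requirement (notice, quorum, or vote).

Notice: 12 days given; 8 required (12 ≥ 8). Satisfied.
Quorum: 14 present (interested partners count toward quorum); quorum is 14. Satisfied.
Vote: the long-term lease of the principal facility requires three-fourths of the disinterested partners present (14 − 3 = 11). 3/4 of 11 = 8.25, rounded up to 9, so 9 affirmative votes are needed; 9 voted in favor. Satisfied.

Valid — all requirements satisfied.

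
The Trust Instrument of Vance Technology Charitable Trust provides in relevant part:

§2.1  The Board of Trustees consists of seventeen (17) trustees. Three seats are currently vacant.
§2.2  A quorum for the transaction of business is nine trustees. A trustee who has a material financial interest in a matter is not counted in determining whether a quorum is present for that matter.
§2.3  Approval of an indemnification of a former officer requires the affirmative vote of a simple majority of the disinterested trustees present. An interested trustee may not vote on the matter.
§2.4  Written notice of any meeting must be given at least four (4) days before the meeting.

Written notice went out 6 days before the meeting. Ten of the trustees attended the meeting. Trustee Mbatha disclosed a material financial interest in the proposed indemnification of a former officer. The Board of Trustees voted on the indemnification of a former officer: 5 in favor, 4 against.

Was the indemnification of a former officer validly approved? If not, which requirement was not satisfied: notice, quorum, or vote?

Notice: 6 days given; 4 required (6 ≥ 4). Satisfied.
Quorum: 10 present, but the 1 interested trustee does not count, leaving 9. Quorum is 9. Satisfied.
Vote: the indemnification of a former officer requires a majority of the disinterested trustees present (10 − 1 = 9). A majority of 9 is 5, so 5 affirmative votes are needed; 5 voted in favor. Satisfied.

Valid — all requirements satisfied.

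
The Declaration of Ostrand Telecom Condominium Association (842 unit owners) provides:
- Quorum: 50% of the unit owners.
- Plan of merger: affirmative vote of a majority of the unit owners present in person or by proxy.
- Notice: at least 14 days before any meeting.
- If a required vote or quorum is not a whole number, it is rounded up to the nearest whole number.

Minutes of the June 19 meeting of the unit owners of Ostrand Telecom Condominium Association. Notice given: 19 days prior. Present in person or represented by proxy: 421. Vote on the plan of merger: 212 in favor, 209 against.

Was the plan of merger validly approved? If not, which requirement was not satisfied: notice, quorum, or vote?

Valid — all requirements satisfied.

Notice: 19 days given; 14 required. Satisfied.
Quorum: 50% of 842 = 421; 421 present. Satisfied.
Vote: requires a majority of those present (421); a majority of 421 is 211, so 211 needed; 212 in favor. Satisfied.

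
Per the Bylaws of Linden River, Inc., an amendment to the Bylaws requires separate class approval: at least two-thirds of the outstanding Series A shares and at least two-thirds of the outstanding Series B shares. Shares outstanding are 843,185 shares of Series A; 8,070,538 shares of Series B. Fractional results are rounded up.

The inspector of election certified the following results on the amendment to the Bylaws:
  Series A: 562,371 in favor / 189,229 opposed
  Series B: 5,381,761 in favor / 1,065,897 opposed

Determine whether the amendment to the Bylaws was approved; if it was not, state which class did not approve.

Approved — every class gave the required vote.

Series A: 2/3 of 843185 = 562123.33, rounded up to 562124; 562,124 required, 562,371 in favor — approved.
Series B: 2/3 of 8070538 = 5380358.67, rounded up to 5380359; 5,380,359 required, 5,381,761 in favor — approved.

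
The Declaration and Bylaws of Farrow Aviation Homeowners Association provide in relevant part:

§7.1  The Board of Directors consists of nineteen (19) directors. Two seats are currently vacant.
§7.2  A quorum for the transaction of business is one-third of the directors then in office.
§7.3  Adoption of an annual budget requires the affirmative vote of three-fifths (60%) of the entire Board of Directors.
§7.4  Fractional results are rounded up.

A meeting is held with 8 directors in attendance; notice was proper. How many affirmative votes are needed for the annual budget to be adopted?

The annual budget requires three-fifths of the entire Board of Directors (19).
3/5 of 19 = 11.40, rounded up to 12.
(Only 8 can vote, so the annual budget cannot pass at this meeting, but the required vote is still 12.)

12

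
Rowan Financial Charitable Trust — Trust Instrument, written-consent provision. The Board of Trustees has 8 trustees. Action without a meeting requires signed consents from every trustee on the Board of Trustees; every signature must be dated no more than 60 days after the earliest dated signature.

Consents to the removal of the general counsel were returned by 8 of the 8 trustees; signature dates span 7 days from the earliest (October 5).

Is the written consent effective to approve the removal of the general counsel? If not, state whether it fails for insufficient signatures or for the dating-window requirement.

Effective — both the signature and dating-window requirements are satisfied.

Signatures required: all of 8 — unanimous means all 8, so 8 needed; 8 signed. Sufficient.
Dating window: the latest signature is 7 days after the earliest; the limit is 60 days. Within the window.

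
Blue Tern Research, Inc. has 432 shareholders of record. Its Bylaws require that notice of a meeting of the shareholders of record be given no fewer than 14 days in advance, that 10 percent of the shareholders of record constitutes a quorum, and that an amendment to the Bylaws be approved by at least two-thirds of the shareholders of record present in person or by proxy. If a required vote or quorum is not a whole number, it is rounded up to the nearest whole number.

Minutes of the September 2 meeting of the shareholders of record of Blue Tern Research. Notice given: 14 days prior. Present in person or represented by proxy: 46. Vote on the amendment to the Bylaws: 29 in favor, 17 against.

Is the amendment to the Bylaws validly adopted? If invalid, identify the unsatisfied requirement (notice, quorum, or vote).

Notice: 14 days given; 14 required. Satisfied.
Quorum: 10% of 432 = 43.20, rounded up to 44; 46 present. Satisfied.
Vote: requires two-thirds of those present (46); 2/3 of 46 = 30.67, rounded up to 31, so 31 needed; 29 in favor. Not satisfied.

Invalid — vote requirement not satisfied.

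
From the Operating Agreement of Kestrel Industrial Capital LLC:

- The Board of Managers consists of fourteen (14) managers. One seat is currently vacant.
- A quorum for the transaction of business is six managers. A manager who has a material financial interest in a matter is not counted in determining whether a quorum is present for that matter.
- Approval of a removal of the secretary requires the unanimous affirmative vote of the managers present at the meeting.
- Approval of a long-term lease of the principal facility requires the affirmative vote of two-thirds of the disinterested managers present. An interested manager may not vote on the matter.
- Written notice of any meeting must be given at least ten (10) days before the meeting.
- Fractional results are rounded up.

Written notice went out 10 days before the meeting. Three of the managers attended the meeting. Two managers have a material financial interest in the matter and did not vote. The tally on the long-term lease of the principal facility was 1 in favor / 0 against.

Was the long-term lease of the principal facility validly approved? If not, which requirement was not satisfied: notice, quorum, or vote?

Invalid — quorum requirement not satisfied.

Notice: 10 days given; 10 required (10 ≥ 10). Satisfied.
Quorum: 3 present, but the 2 interested managers do not count, leaving 1. Quorum is 6. Not satisfied.
Vote: the long-term lease of the principal facility requires two-thirds of the disinterested managers present (3 − 2 = 1). 2/3 of 1 = 0.67, rounded up to 1, so 1 affirmative vote is needed; 1 voted in favor. Satisfied. (Moot — without a quorum no business can be validly transacted.)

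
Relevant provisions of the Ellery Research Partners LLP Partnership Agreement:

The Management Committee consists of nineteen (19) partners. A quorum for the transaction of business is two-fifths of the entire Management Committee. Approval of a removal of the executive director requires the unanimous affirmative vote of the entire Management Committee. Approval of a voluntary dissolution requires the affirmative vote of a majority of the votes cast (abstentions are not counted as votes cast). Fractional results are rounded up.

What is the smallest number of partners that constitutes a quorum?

8

2/5 of 19 = 7.60, rounded up to 8.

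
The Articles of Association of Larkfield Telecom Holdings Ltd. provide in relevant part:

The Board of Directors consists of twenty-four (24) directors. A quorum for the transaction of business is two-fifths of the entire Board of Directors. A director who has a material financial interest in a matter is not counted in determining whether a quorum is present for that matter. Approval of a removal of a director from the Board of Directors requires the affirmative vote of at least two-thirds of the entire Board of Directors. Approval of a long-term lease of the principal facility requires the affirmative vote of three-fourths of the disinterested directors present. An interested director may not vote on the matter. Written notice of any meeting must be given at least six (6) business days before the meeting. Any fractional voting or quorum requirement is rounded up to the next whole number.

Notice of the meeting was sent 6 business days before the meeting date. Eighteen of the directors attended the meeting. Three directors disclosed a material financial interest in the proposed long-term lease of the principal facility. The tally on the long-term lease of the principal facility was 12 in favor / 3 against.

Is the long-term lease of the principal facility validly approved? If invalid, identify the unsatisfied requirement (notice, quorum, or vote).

Valid — all requirements satisfied.

Notice: 6 business days given; 6 required (6 ≥ 6). Satisfied.
Quorum: 18 present, but the 3 interested directors do not count, leaving 15. Quorum is 10. Satisfied.
Vote: the long-term lease of the principal facility requires three-fourths of the disinterested directors present (18 − 3 = 15). 3/4 of 15 = 11.25, rounded up to 12, so 12 affirmative votes are needed; 12 voted in favor. Satisfied.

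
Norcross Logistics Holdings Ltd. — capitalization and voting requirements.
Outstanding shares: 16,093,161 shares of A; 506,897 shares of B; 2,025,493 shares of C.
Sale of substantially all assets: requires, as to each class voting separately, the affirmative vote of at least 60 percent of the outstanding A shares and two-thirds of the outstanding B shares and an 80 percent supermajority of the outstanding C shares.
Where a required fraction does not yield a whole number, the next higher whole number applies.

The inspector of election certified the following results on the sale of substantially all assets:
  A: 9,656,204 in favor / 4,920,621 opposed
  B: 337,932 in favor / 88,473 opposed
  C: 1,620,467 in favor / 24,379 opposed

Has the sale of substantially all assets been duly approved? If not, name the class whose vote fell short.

Approved — every class gave the required vote.

A: 3/5 of 16093161 = 9655896.60, rounded up to 9655897; 9,655,897 required, 9,656,204 in favor — approved.
B: 2/3 of 506897 = 337931.33, rounded up to 337932; 337,932 required, 337,932 in favor — approved.
C: 4/5 of 2025493 = 1620394.40, rounded up to 1620395; 1,620,395 required, 1,620,467 in favor — approved.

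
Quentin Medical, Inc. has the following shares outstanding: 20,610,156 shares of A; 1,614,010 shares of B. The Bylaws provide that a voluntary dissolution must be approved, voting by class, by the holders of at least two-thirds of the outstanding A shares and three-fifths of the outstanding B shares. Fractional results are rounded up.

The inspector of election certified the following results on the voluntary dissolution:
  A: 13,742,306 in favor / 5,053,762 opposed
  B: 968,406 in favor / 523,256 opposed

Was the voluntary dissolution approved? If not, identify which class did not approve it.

Approved — every class gave the required vote.

A: 2/3 of 20610156 = 13740104; 13,740,104 required, 13,742,306 in favor — approved.
B: 3/5 of 1614010 = 968406; 968,406 required, 968,406 in favor — approved.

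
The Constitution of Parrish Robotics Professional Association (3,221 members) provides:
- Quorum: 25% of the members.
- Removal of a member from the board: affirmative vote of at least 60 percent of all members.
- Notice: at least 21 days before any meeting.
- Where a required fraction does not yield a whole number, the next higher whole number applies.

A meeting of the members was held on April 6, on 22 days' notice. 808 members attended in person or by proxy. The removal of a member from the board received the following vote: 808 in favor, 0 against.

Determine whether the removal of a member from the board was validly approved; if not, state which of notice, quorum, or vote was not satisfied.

Notice: 22 days given; 21 required. Satisfied.
Quorum: 25% of 3,221 = 805.25, rounded up to 806; 808 present. Satisfied.
Vote: requires three-fifths of all members (3,221); 3/5 of 3221 = 1932.60, rounded up to 1933, so 1,933 needed; 808 in favor. Not satisfied.

Invalid — vote requirement not satisfied.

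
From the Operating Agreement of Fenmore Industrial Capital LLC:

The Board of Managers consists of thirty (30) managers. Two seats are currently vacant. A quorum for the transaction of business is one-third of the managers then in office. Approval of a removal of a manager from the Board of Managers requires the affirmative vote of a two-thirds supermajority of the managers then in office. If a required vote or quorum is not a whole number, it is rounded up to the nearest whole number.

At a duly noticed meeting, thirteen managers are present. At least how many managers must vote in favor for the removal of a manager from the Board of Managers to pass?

The removal of a manager from the Board of Managers requires two-thirds of the managers then in office (28).
2/3 of 28 = 18.67, rounded up to 19.
(Only 13 can vote, so the removal of a manager from the Board of Managers cannot pass at this meeting, but the required vote is still 19.)

19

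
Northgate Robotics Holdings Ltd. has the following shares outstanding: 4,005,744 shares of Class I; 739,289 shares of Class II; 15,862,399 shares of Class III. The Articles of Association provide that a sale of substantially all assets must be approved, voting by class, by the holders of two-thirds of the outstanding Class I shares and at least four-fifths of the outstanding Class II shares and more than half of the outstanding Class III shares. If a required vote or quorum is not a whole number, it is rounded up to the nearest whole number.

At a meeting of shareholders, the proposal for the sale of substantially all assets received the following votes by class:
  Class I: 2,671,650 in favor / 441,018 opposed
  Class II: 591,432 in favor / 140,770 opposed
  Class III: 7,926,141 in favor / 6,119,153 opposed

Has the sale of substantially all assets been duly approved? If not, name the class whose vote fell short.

Not approved — the Class III shares did not give the required vote.

Class I: 2/3 of 4005744 = 2670496; 2,670,496 required, 2,671,650 in favor — approved.
Class II: 4/5 of 739289 = 591431.20, rounded up to 591432; 591,432 required, 591,432 in favor — approved.
Class III: a majority of 15862399 is 7931200; 7,931,200 required, 7,926,141 in favor — not approved.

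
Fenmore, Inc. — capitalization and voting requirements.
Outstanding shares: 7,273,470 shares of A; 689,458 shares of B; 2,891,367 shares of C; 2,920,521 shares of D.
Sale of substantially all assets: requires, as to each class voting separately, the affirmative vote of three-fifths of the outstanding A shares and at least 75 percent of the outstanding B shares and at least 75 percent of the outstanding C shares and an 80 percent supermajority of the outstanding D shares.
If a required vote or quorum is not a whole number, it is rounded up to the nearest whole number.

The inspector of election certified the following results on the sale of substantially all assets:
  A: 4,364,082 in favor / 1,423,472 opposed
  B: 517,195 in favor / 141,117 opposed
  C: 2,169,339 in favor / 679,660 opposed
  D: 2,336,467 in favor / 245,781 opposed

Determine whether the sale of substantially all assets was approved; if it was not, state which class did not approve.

A: 3/5 of 7273470 = 4364082; 4,364,082 required, 4,364,082 in favor — approved.
B: 3/4 of 689458 = 517093.50, rounded up to 517094; 517,094 required, 517,195 in favor — approved.
C: 3/4 of 2891367 = 2168525.25, rounded up to 2168526; 2,168,526 required, 2,169,339 in favor — approved.
D: 4/5 of 2920521 = 2336416.80, rounded up to 2336417; 2,336,417 required, 2,336,467 in favor — approved.

Approved — every class gave the required vote.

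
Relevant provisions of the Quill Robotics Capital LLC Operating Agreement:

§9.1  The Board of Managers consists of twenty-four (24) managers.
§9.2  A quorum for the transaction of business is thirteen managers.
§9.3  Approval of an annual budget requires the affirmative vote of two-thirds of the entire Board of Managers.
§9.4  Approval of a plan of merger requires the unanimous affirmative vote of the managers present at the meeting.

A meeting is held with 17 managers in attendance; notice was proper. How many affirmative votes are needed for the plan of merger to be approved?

The plan of merger requires the unanimous vote of the managers present (17).
Unanimous means all 17.

17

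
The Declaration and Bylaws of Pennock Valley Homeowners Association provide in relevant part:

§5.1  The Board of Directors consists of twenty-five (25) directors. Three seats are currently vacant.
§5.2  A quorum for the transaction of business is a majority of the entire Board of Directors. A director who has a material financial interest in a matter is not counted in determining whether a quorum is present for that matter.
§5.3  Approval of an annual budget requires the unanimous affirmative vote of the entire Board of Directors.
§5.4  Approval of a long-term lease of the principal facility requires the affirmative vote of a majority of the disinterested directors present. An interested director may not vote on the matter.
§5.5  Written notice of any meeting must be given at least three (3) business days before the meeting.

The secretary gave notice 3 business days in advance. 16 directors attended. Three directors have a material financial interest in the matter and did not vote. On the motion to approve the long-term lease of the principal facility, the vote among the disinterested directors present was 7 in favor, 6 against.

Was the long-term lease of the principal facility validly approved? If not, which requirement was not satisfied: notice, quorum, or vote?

Valid — all requirements satisfied.

Notice: 3 business days given; 3 required (3 ≥ 3). Satisfied.
Quorum: 16 present, but the 3 interested directors do not count, leaving 13. Quorum is 13. Satisfied.
Vote: the long-term lease of the principal facility requires a majority of the disinterested directors present (16 − 3 = 13). A majority of 13 is 7, so 7 affirmative votes are needed; 7 voted in favor. Satisfied.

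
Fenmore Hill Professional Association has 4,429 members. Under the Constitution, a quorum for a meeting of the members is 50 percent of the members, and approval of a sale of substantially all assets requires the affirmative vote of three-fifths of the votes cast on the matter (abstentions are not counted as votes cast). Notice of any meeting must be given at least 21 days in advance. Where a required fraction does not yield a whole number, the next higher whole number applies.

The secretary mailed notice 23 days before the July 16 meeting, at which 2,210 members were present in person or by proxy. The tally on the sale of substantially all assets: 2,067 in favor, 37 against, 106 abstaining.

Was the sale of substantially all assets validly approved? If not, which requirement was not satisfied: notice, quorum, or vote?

Invalid — quorum requirement not satisfied.

Notice: 23 days given; 21 required. Satisfied.
Quorum: 50% of 4,429 = 2,214.50, rounded up to 2,215; 2,210 present. Not satisfied.
Vote: requires three-fifths of the votes cast (2,210 − 106 abstaining = 2,104); 3/5 of 2104 = 1262.40, rounded up to 1263, so 1,263 needed; 2,067 in favor. Satisfied.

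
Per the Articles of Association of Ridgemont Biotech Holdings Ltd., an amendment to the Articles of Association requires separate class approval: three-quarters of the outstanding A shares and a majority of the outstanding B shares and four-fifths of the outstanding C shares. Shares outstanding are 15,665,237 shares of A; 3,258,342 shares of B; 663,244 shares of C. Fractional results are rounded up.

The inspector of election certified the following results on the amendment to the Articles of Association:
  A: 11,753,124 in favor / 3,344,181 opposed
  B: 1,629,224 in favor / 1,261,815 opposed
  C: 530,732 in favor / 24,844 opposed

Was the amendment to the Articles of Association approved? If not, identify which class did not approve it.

A: 3/4 of 15665237 = 11748927.75, rounded up to 11748928; 11,748,928 required, 11,753,124 in favor — approved.
B: a majority of 3258342 is 1629172; 1,629,172 required, 1,629,224 in favor — approved.
C: 4/5 of 663244 = 530595.20, rounded up to 530596; 530,596 required, 530,732 in favor — approved.

Approved — every class gave the required vote.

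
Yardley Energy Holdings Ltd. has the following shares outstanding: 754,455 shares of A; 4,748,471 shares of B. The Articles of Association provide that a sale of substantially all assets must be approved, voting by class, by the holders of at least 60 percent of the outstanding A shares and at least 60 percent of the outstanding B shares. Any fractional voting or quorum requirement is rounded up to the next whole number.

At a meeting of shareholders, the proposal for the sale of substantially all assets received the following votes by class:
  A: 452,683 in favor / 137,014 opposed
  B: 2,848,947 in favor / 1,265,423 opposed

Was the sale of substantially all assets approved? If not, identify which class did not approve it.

Not approved — the B shares did not give the required vote.

A: 3/5 of 754455 = 452673; 452,673 required, 452,683 in favor — approved.
B: 3/5 of 4748471 = 2849082.60, rounded up to 2849083; 2,849,083 required, 2,848,947 in favor — not approved.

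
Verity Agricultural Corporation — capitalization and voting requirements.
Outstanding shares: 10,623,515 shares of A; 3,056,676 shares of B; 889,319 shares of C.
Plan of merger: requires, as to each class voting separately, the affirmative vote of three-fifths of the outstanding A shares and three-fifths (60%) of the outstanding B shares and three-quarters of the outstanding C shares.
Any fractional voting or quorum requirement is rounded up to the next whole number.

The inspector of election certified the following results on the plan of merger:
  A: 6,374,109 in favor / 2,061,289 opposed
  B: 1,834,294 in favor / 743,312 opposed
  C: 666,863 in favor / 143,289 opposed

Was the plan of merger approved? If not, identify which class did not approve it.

A: 3/5 of 10623515 = 6374109; 6,374,109 required, 6,374,109 in favor — approved.
B: 3/5 of 3056676 = 1834005.60, rounded up to 1834006; 1,834,006 required, 1,834,294 in favor — approved.
C: 3/4 of 889319 = 666989.25, rounded up to 666990; 666,990 required, 666,863 in favor — not approved.

Not approved — the C shares did not give the required vote.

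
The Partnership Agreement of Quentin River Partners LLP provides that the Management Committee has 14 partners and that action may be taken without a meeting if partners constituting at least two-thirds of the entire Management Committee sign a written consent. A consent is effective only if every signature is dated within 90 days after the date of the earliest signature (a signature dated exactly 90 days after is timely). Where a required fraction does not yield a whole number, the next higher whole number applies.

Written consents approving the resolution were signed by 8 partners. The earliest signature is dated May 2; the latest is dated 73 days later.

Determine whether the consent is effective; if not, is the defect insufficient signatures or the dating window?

Not effective — insufficient signatures.

Signatures required: at least two-thirds of 14 — 2/3 of 14 = 9.33, rounded up to 10, so 10 needed; 8 signed. Insufficient.
Dating window: the latest signature is 73 days after the earliest; the limit is 90 days. Within the window.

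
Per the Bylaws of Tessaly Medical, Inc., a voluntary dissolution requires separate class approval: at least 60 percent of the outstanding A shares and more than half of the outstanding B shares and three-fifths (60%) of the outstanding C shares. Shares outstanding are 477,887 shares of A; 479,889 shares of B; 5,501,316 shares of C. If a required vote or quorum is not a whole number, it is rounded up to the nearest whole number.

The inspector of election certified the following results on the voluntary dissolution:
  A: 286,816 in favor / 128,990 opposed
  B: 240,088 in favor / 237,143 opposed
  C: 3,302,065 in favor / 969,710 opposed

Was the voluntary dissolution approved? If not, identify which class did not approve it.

A: 3/5 of 477887 = 286732.20, rounded up to 286733; 286,733 required, 286,816 in favor — approved.
B: a majority of 479889 is 239945; 239,945 required, 240,088 in favor — approved.
C: 3/5 of 5501316 = 3300789.60, rounded up to 3300790; 3,300,790 required, 3,302,065 in favor — approved.

Approved — every class gave the required vote.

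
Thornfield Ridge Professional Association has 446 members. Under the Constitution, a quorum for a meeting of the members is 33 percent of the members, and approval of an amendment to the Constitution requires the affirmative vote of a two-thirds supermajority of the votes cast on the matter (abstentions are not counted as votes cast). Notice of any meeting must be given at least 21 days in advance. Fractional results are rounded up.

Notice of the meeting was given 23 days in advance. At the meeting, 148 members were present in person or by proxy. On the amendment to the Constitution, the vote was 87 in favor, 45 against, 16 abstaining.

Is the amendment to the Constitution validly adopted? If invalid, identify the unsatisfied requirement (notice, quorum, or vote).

Invalid — vote requirement not satisfied.

Notice: 23 days given; 21 required. Satisfied.
Quorum: 33% of 446 = 147.18, rounded up to 148; 148 present. Satisfied.
Vote: requires two-thirds of the votes cast (148 − 16 abstaining = 132); 2/3 of 132 = 88, so 88 needed; 87 in favor. Not satisfied.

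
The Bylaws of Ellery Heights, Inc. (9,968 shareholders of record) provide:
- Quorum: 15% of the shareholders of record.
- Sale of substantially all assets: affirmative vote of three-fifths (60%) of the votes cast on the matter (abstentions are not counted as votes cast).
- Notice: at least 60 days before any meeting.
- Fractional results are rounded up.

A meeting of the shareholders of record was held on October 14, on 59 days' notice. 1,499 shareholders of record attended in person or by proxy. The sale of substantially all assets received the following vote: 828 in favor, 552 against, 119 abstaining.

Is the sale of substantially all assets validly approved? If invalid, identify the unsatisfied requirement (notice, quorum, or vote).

Notice: 59 days given; 60 required. Not satisfied.
Quorum: 15% of 9,968 = 1,495.20, rounded up to 1,496; 1,499 present. Satisfied.
Vote: requires three-fifths of the votes cast (1,499 − 119 abstaining = 1,380); 3/5 of 1380 = 828, so 828 needed; 828 in favor. Satisfied.

Invalid — notice requirement not satisfied.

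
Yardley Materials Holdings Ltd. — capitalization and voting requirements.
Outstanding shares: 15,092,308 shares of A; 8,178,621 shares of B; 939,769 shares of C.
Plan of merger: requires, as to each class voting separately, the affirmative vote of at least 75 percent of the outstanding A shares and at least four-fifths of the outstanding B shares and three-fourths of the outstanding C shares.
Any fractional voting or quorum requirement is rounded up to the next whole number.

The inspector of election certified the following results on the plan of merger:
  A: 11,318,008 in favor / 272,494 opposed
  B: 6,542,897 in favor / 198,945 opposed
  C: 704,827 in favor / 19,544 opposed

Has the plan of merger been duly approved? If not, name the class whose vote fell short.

A: 3/4 of 15092308 = 11319231; 11,319,231 required, 11,318,008 in favor — not approved.
B: 4/5 of 8178621 = 6542896.80, rounded up to 6542897; 6,542,897 required, 6,542,897 in favor — approved.
C: 3/4 of 939769 = 704826.75, rounded up to 704827; 704,827 required, 704,827 in favor — approved.

Not approved — the A shares did not give the required vote.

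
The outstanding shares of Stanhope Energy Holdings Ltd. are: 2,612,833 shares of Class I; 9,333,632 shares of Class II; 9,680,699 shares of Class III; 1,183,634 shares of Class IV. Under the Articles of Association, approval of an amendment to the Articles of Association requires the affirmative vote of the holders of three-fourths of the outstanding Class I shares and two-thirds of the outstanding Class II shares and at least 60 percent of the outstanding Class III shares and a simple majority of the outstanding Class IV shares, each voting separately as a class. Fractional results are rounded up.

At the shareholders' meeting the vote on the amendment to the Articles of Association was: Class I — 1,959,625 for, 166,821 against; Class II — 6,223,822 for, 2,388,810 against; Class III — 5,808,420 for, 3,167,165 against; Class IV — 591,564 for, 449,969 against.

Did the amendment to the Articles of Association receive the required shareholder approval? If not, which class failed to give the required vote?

Class I: 3/4 of 2612833 = 1959624.75, rounded up to 1959625; 1,959,625 required, 1,959,625 in favor — approved.
Class II: 2/3 of 9333632 = 6222421.33, rounded up to 6222422; 6,222,422 required, 6,223,822 in favor — approved.
Class III: 3/5 of 9680699 = 5808419.40, rounded up to 5808420; 5,808,420 required, 5,808,420 in favor — approved.
Class IV: a majority of 1183634 is 591818; 591,818 required, 591,564 in favor — not approved.

Not approved — the Class IV shares did not give the required vote.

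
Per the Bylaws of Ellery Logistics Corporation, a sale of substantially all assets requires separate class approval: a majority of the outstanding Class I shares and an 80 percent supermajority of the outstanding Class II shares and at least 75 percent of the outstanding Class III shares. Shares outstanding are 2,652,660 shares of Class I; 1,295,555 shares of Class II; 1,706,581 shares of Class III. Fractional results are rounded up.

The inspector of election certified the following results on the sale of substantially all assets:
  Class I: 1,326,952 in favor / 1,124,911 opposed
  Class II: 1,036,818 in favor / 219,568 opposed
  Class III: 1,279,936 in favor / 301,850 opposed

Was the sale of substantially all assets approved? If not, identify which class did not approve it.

Class I: a majority of 2652660 is 1326331; 1,326,331 required, 1,326,952 in favor — approved.
Class II: 4/5 of 1295555 = 1036444; 1,036,444 required, 1,036,818 in favor — approved.
Class III: 3/4 of 1706581 = 1279935.75, rounded up to 1279936; 1,279,936 required, 1,279,936 in favor — approved.

Approved — every class gave the required vote.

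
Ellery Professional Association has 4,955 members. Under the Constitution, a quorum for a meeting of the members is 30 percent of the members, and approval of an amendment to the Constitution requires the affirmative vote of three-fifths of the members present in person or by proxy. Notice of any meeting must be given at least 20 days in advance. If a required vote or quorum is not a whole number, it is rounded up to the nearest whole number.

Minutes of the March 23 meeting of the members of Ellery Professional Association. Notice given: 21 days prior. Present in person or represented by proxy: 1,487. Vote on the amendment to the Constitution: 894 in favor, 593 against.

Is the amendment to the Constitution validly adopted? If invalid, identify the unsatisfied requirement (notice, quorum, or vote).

Valid — all requirements satisfied.

Notice: 21 days given; 20 required. Satisfied.
Quorum: 30% of 4,955 = 1,486.50, rounded up to 1,487; 1,487 present. Satisfied.
Vote: requires three-fifths of those present (1,487); 3/5 of 1487 = 892.20, rounded up to 893, so 893 needed; 894 in favor. Satisfied.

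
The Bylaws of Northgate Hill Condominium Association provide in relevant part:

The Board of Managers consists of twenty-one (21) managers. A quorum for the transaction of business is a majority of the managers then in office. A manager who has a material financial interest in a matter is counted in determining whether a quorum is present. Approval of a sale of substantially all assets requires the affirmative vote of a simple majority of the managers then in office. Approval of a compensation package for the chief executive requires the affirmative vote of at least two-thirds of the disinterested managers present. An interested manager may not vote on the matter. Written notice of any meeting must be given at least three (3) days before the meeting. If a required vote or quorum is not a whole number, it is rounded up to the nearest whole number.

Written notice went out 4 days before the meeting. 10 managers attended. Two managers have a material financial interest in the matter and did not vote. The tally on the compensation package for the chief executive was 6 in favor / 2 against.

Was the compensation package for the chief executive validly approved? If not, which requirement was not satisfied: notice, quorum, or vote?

Notice: 4 days given; 3 required (4 ≥ 3). Satisfied.
Quorum: 10 present (interested managers count toward quorum); quorum is 11. Not satisfied.
Vote: the compensation package for the chief executive requires two-thirds of the disinterested managers present (10 − 2 = 8). 2/3 of 8 = 5.33, rounded up to 6, so 6 affirmative votes are needed; 6 voted in favor. Satisfied. (Moot — without a quorum no business can be validly transacted.)

Invalid — quorum requirement not satisfied.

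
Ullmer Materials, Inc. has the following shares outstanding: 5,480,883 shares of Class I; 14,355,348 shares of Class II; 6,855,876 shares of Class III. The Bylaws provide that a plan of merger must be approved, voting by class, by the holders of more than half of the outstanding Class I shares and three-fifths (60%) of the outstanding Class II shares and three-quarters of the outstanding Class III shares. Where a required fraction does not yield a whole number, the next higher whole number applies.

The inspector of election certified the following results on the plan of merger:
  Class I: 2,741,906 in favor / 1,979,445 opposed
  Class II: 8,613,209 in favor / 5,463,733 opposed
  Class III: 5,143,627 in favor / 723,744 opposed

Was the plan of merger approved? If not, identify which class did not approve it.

Class I: a majority of 5480883 is 2740442; 2,740,442 required, 2,741,906 in favor — approved.
Class II: 3/5 of 14355348 = 8613208.80, rounded up to 8613209; 8,613,209 required, 8,613,209 in favor — approved.
Class III: 3/4 of 6855876 = 5141907; 5,141,907 required, 5,143,627 in favor — approved.

Approved — every class gave the required vote.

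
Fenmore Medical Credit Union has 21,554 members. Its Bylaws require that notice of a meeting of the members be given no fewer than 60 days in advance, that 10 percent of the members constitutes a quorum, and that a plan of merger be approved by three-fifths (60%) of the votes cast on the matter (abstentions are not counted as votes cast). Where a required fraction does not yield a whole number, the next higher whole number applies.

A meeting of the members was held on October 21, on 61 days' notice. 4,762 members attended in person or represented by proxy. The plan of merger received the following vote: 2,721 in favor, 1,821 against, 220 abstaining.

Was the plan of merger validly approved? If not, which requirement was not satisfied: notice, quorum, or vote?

Invalid — vote requirement not satisfied.

Notice: 61 days given; 60 required. Satisfied.
Quorum: 10% of 21,554 = 2,155.40, rounded up to 2,156; 4,762 present. Satisfied.
Vote: requires three-fifths of the votes cast (4,762 − 220 abstaining = 4,542); 3/5 of 4542 = 2725.20, rounded up to 2726, so 2,726 needed; 2,721 in favor. Not satisfied.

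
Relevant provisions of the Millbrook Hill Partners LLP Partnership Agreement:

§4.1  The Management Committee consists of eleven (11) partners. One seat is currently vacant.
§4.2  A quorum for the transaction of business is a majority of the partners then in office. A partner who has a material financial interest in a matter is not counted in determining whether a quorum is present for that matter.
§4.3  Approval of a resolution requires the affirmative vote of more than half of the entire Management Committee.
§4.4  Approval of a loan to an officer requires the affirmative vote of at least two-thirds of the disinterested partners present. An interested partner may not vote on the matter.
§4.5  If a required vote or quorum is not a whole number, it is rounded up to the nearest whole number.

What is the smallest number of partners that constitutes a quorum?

A majority of 10 is 6.

6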